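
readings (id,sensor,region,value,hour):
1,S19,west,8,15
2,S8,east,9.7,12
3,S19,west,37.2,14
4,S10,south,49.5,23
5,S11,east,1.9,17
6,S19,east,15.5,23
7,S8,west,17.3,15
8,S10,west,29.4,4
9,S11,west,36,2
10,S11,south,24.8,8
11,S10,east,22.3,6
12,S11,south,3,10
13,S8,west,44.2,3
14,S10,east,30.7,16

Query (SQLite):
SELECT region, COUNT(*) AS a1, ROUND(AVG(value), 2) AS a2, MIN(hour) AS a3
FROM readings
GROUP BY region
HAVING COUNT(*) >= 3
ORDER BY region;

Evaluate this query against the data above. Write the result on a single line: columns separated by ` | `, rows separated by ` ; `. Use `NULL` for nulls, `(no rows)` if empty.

Group readings by region.
Per group compute: COUNT(*), ROUND(AVG(value), 2), MIN(hour).
HAVING: drop groups with fewer than 3 rows.
  east: ids {2, 5, 6, 11, 14} → COUNT(*)=5, ROUND(AVG(value), 2)=16.02, MIN(hour)=6
  south: ids {4, 10, 12} → COUNT(*)=3, ROUND(AVG(value), 2)=25.77, MIN(hour)=8
  west: ids {1, 3, 7, 8, 9, 13} → COUNT(*)=6, ROUND(AVG(value), 2)=28.68, MIN(hour)=2

east | 5 | 16.02 | 6 ; south | 3 | 25.77 | 8 ; west | 6 | 28.68 | 2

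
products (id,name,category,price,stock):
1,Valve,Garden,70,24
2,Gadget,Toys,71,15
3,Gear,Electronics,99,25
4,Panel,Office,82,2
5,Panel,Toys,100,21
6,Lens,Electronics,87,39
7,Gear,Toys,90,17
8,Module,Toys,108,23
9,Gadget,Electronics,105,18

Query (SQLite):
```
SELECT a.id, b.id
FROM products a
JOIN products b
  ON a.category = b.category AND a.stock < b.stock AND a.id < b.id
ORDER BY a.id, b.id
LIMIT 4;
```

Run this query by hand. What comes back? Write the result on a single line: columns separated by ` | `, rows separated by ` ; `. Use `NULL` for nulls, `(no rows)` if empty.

Pairs (a,b) with same category, a.stock < b.stock, a.id < b.id.
category groups: Electronics:{3,6,9} Garden:{1} Office:{4} Toys:{2,5,7,8}
Ordered by (a.id, b.id); first 4.

2 | 5 ; 2 | 7 ; 2 | 8 ; 3 | 6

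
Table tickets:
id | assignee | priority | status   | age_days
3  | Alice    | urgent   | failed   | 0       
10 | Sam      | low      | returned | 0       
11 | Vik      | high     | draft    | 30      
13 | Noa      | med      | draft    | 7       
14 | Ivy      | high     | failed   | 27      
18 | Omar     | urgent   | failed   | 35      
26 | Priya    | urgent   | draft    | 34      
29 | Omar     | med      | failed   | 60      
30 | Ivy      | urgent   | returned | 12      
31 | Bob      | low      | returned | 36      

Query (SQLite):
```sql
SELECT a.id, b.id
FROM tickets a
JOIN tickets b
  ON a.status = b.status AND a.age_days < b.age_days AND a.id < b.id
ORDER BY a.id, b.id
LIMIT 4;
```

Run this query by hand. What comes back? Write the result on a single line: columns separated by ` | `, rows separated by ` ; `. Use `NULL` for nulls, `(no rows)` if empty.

3 | 14 ; 3 | 18 ; 3 | 29 ; 10 | 30

Pairs (a,b) with same status, a.age_days < b.age_days, a.id < b.id.
status groups: draft:{11,13,26} failed:{3,14,18,29} returned:{10,30,31}
Ordered by (a.id, b.id); first 4.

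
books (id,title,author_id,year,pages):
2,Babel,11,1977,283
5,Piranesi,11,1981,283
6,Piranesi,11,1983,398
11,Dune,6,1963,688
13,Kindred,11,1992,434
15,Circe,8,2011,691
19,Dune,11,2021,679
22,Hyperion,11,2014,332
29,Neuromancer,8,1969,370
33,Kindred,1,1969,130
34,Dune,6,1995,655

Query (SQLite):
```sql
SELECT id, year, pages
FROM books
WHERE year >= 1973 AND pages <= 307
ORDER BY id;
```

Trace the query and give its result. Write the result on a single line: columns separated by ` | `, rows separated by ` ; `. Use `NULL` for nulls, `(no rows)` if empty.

year >= 1973: ids {2, 5, 6, 13, 15, 19, 22, 34}
pages <= 307: ids {2, 5, 33}
Combine with AND.

2 | 1977 | 283 ; 5 | 1981 | 283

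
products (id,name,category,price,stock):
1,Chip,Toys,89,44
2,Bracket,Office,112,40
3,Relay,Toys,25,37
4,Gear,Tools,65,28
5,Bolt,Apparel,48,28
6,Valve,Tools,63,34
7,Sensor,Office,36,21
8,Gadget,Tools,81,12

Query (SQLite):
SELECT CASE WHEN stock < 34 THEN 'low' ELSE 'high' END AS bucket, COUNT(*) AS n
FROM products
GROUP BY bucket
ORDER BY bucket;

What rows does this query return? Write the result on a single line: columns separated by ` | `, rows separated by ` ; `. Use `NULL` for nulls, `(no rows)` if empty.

Bucket rows by stock < 34 → 'low' else 'high'; count each bucket.

high | 4 ; low | 4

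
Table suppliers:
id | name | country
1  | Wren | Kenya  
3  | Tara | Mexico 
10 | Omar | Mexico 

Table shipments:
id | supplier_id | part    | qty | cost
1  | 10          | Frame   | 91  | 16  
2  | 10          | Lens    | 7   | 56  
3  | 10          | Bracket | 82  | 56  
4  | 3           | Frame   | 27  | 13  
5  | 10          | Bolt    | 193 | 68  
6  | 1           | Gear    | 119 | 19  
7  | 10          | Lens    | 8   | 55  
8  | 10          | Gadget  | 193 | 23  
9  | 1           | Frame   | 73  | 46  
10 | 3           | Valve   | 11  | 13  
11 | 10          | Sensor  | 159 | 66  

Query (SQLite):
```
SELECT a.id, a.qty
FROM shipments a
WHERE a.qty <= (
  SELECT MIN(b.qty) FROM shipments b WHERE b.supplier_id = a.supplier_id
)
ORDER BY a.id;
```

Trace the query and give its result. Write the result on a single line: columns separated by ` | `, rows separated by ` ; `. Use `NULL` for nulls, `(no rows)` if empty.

For each shipments row a, compute MIN(qty) over rows sharing a.supplier_id.
Keep row a if a.qty <= that per-group MIN.
  supplier_id=1: MIN(qty) = 73
  supplier_id=3: MIN(qty) = 11
  supplier_id=10: MIN(qty) = 7

2 | 7 ; 9 | 73 ; 10 | 11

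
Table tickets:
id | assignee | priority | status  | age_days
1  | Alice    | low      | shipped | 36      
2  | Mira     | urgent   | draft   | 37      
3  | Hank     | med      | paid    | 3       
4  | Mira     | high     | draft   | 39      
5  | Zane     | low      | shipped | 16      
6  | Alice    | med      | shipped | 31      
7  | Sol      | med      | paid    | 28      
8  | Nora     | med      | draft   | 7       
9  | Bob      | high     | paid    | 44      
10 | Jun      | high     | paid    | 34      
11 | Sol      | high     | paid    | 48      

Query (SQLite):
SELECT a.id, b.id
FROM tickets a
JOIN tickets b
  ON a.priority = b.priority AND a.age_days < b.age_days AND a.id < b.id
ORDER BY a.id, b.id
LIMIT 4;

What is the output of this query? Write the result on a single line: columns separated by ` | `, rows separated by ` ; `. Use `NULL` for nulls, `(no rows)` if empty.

Pairs (a,b) with same priority, a.age_days < b.age_days, a.id < b.id.
priority groups: high:{4,9,10,11} low:{1,5} med:{3,6,7,8} urgent:{2}
Ordered by (a.id, b.id); first 4.

3 | 6 ; 3 | 7 ; 3 | 8 ; 4 | 9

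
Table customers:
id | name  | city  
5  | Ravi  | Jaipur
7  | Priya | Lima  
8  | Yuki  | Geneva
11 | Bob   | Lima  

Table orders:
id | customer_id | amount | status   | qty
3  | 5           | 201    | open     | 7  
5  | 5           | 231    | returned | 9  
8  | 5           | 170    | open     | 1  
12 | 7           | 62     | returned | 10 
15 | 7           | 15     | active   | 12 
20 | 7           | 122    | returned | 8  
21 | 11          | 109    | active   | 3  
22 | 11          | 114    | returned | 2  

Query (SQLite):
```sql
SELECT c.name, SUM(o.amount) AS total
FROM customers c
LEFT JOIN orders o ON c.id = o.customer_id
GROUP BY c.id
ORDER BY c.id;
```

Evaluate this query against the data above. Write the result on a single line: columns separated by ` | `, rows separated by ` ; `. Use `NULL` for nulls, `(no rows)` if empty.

Ravi | 602 ; Priya | 199 ; Yuki | NULL ; Bob | 223

LEFT JOIN keeps every customers row; unmatched ones get NULL for orders columns.
Group by customers.id and compute SUM(o.amount). SUM over an all-NULL group is NULL.
  5: ids {3, 5, 8} → SUM(o.amount)=602
  7: ids {12, 15, 20} → SUM(o.amount)=199
  8: ids {—} → SUM(o.amount)=NULL
  11: ids {21, 22} → SUM(o.amount)=223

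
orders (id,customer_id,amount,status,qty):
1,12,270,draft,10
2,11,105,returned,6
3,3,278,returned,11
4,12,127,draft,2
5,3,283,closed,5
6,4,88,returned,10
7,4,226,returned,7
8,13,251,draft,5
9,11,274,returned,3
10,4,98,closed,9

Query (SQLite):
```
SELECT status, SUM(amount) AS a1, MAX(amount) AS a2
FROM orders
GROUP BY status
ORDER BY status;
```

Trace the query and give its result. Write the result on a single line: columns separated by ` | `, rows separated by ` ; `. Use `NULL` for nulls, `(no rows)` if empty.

Group orders by status.
Per group compute: SUM(amount), MAX(amount).
  closed: ids {5, 10} → SUM(amount)=381, MAX(amount)=283
  draft: ids {1, 4, 8} → SUM(amount)=648, MAX(amount)=270
  returned: ids {2, 3, 6, 7, 9} → SUM(amount)=971, MAX(amount)=278

closed | 381 | 283 ; draft | 648 | 270 ; returned | 971 | 278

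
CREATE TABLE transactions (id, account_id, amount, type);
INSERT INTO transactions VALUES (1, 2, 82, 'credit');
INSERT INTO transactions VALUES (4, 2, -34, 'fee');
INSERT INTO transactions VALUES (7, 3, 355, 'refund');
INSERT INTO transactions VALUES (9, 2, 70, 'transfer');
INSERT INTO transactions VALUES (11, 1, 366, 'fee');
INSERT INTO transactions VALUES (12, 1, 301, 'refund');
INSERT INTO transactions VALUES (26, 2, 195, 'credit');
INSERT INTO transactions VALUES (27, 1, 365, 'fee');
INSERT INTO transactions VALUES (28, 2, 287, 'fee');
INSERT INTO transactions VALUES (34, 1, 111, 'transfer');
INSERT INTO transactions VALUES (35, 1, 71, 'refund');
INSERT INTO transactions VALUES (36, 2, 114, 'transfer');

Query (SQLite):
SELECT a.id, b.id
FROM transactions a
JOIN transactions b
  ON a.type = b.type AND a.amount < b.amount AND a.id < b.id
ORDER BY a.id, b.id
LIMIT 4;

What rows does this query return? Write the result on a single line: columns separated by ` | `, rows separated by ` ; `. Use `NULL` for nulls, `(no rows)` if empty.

1 | 26 ; 4 | 11 ; 4 | 27 ; 4 | 28

Pairs (a,b) with same type, a.amount < b.amount, a.id < b.id.
type groups: credit:{1,26} fee:{4,11,27,28} refund:{7,12,35} transfer:{9,34,36}
Ordered by (a.id, b.id); first 4.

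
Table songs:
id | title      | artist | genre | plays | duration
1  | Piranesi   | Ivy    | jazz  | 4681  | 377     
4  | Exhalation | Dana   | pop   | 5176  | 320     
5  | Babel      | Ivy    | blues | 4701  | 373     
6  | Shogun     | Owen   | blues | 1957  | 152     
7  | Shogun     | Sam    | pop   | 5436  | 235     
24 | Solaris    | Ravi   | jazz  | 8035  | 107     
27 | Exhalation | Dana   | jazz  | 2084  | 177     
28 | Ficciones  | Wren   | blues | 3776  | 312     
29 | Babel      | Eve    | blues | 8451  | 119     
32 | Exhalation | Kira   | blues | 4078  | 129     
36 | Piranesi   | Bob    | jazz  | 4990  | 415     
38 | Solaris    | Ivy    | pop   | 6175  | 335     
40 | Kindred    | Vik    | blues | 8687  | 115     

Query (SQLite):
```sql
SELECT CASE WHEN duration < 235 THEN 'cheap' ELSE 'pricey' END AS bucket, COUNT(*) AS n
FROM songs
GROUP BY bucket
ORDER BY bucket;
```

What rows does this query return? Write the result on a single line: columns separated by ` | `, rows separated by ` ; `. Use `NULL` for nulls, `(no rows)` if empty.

cheap | 6 ; pricey | 7

Bucket rows by duration < 235 → 'cheap' else 'pricey'; count each bucket.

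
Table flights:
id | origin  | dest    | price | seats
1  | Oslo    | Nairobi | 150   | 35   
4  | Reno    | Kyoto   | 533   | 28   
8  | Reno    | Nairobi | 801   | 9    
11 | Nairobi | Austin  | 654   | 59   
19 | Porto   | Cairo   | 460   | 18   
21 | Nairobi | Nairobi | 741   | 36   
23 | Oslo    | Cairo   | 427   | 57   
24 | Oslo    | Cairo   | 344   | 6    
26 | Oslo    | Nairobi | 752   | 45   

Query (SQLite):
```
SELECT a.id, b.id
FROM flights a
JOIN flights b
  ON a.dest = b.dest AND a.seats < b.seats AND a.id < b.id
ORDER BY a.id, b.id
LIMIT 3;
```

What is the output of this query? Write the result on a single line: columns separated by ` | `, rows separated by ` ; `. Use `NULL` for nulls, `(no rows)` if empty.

Pairs (a,b) with same dest, a.seats < b.seats, a.id < b.id.
dest groups: Austin:{11} Cairo:{19,23,24} Kyoto:{4} Nairobi:{1,8,21,26}
Ordered by (a.id, b.id); first 3.

1 | 21 ; 1 | 26 ; 8 | 21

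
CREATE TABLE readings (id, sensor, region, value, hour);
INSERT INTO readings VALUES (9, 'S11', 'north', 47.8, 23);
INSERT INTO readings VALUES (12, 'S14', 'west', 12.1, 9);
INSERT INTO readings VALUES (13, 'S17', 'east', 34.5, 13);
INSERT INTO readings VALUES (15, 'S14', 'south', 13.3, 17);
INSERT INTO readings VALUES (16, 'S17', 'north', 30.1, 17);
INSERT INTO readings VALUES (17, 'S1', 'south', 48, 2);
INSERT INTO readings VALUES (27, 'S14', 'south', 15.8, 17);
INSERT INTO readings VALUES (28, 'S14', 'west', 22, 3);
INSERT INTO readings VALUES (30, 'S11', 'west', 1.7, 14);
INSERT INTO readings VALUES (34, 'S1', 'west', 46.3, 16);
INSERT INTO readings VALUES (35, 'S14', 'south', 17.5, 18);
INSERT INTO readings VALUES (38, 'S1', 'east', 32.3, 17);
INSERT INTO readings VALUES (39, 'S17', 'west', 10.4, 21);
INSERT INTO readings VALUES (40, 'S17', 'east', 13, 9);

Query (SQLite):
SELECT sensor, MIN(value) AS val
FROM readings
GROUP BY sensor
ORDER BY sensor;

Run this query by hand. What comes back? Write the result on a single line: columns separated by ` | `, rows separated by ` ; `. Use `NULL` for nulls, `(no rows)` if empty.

Partition readings by sensor; compute MIN(value) within each group.
  S1: ids {17, 34, 38} → MIN(value)=32.3
  S11: ids {9, 30} → MIN(value)=1.7
  S14: ids {12, 15, 27, 28, 35} → MIN(value)=12.1
  S17: ids {13, 16, 39, 40} → MIN(value)=10.4

S1 | 32.3 ; S11 | 1.7 ; S14 | 12.1 ; S17 | 10.4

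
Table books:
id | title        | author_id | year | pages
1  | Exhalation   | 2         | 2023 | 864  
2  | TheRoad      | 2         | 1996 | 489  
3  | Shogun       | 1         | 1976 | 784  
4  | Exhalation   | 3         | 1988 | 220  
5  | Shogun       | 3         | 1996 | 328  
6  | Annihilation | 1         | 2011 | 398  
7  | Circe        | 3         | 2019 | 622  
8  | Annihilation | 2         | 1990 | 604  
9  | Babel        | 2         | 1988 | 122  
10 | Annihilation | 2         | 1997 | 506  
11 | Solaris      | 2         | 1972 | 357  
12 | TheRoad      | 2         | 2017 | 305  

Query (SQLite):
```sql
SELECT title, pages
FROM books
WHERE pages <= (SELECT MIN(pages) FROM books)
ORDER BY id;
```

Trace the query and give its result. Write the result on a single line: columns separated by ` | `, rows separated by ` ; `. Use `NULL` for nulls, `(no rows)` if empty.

Scalar subquery: MIN(pages) over all books rows = 122.
Keep rows where pages <= that value.

Babel | 122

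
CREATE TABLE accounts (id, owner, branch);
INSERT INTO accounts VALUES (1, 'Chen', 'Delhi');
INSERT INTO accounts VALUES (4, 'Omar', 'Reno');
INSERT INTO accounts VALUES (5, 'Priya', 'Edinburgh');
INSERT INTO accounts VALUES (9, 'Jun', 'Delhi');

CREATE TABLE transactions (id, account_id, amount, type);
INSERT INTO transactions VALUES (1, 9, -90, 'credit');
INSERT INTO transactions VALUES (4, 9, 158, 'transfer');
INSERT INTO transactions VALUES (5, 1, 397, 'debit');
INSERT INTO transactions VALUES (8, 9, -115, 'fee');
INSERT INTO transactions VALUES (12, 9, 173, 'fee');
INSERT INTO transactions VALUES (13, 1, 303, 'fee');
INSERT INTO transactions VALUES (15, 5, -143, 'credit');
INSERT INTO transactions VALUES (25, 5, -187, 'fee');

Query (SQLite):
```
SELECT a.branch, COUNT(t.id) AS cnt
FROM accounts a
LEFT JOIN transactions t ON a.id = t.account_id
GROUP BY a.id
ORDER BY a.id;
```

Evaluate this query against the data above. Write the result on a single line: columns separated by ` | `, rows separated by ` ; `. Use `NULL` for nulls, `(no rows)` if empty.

LEFT JOIN keeps every accounts row; unmatched ones get NULL for transactions columns.
Group by accounts.id and compute COUNT(t.id). COUNT(col) of an all-NULL group is 0.
  1: ids {5, 13} → COUNT(t.id)=2
  4: ids {—} → COUNT(t.id)=0
  5: ids {15, 25} → COUNT(t.id)=2
  9: ids {1, 4, 8, 12} → COUNT(t.id)=4

Delhi | 2 ; Reno | 0 ; Edinburgh | 2 ; Delhi | 4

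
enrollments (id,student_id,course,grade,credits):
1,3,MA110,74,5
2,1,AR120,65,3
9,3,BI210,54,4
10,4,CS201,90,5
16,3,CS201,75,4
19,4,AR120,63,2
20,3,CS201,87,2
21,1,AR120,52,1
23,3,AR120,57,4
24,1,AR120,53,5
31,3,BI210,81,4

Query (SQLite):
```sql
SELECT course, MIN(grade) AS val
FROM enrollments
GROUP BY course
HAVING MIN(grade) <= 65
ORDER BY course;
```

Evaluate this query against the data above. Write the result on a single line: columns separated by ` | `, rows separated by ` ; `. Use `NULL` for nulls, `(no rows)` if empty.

Partition enrollments by course; compute MIN(grade) within each group.
HAVING: keep groups where MIN(grade) <= 65.
  AR120: ids {2, 19, 21, 23, 24} → MIN(grade)=52
  BI210: ids {9, 31} → MIN(grade)=54
  CS201: ids {10, 16, 20} → MIN(grade)=75
  MA110: ids {1} → MIN(grade)=74

AR120 | 52 ; BI210 | 54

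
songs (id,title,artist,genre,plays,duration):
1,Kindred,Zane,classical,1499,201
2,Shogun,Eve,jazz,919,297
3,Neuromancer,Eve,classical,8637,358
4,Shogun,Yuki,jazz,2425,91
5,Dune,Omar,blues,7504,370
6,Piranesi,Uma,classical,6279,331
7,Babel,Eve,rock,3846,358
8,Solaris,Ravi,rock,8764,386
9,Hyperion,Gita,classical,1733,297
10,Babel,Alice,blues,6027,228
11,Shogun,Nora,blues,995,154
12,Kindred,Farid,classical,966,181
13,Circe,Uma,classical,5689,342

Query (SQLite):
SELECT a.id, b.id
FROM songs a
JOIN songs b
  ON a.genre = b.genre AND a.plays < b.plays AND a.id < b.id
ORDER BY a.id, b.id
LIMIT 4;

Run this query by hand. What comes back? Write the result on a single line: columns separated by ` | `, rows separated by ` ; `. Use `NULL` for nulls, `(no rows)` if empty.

Pairs (a,b) with same genre, a.plays < b.plays, a.id < b.id.
genre groups: blues:{5,10,11} classical:{1,3,6,9,12,13} jazz:{2,4} rock:{7,8}
Ordered by (a.id, b.id); first 4.

1 | 3 ; 1 | 6 ; 1 | 9 ; 1 | 13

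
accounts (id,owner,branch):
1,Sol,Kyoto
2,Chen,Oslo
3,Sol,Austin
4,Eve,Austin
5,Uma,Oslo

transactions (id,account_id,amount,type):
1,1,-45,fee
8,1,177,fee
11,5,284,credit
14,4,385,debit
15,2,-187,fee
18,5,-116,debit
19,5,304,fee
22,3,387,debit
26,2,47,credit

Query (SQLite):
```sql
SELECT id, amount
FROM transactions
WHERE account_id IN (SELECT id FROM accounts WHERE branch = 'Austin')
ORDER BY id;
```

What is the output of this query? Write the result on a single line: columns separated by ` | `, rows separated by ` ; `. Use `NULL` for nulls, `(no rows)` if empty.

14 | 385 ; 22 | 387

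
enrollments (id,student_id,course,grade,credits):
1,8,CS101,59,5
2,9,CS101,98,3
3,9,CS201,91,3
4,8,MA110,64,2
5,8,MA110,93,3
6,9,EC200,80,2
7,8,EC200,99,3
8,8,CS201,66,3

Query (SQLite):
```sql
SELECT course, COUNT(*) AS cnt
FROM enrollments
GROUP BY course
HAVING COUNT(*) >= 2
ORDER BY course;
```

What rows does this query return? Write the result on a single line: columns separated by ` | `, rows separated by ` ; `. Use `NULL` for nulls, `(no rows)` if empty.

Partition enrollments by course; compute COUNT(*) within each group.
HAVING: keep groups with count ≥ 2.
  CS101: ids {1, 2} → COUNT(*)=2
  CS201: ids {3, 8} → COUNT(*)=2
  EC200: ids {6, 7} → COUNT(*)=2
  MA110: ids {4, 5} → COUNT(*)=2

CS101 | 2 ; CS201 | 2 ; EC200 | 2 ; MA110 | 2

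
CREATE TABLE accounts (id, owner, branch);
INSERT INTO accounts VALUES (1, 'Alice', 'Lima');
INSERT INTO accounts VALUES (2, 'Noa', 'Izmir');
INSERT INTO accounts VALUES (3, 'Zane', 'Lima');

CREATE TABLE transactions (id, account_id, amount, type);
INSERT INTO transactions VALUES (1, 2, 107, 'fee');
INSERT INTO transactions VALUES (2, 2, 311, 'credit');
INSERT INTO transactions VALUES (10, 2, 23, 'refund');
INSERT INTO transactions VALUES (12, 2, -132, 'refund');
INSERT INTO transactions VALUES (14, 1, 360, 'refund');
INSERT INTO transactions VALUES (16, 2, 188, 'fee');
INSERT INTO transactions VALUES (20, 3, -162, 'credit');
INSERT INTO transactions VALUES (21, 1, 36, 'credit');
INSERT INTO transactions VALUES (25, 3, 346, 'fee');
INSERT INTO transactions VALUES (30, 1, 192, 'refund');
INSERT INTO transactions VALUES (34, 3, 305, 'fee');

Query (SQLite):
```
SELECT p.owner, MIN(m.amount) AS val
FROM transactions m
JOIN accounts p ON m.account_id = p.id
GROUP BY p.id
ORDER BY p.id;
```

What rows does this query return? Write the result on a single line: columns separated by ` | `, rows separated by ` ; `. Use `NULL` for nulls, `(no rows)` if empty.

Alice | 36 ; Noa | -132 ; Zane | -162

Join each transactions row to its accounts via account_id.
Group joined rows by accounts.id; compute MIN(m.amount) per group.
  1: ids {14, 21, 30} → MIN(m.amount)=36
  2: ids {1, 2, 10, 12, 16} → MIN(m.amount)=-132
  3: ids {20, 25, 34} → MIN(m.amount)=-162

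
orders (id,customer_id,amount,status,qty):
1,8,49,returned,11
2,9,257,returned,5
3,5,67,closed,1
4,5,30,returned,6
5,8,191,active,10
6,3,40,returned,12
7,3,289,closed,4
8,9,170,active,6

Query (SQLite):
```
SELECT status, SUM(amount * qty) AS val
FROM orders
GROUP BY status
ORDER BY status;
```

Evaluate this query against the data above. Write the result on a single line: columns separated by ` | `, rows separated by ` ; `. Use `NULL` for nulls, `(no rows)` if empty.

active | 2930 ; closed | 1223 ; returned | 2484

For each row compute amount * qty.
Group by status; take SUM of the expression per group.
  active: ids {5, 8} → SUM(amount * qty)=2930
  closed: ids {3, 7} → SUM(amount * qty)=1223
  returned: ids {1, 2, 4, 6} → SUM(amount * qty)=2484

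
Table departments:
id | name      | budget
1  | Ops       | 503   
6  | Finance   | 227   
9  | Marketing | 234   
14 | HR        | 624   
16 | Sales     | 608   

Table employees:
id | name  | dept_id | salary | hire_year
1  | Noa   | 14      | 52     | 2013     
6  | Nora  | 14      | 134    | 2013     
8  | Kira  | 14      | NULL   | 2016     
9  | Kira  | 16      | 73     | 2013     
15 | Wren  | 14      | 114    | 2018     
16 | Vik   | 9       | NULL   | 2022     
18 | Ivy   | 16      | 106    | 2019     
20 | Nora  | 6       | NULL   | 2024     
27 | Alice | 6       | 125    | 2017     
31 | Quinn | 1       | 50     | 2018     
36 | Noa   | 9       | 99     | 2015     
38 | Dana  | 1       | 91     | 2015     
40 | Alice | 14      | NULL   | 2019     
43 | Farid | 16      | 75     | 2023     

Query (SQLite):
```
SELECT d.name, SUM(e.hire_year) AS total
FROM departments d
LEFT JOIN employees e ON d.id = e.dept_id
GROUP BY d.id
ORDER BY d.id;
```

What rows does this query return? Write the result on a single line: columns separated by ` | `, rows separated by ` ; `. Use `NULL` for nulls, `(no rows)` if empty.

Ops | 4033 ; Finance | 4041 ; Marketing | 4037 ; HR | 10079 ; Sales | 6055

LEFT JOIN keeps every departments row; unmatched ones get NULL for employees columns.
Group by departments.id and compute SUM(e.hire_year). SUM over an all-NULL group is NULL.
  1: ids {31, 38} → SUM(e.hire_year)=4033
  6: ids {20, 27} → SUM(e.hire_year)=4041
  9: ids {16, 36} → SUM(e.hire_year)=4037
  14: ids {1, 6, 8, 15, 40} → SUM(e.hire_year)=10079
  16: ids {9, 18, 43} → SUM(e.hire_year)=6055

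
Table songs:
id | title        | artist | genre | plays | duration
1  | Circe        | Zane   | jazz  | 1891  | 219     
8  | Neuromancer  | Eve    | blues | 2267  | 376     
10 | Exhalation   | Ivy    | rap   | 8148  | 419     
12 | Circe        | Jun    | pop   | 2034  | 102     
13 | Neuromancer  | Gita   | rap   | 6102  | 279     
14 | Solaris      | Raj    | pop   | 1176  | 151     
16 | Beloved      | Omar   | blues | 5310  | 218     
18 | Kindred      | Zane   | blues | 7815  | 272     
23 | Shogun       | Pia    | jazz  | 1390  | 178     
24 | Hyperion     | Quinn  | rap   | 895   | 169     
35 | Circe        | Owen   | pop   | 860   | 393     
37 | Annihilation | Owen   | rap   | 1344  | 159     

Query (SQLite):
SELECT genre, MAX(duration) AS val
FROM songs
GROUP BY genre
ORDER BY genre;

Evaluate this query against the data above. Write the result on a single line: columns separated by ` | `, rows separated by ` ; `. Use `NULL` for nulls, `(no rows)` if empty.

blues | 376 ; jazz | 219 ; pop | 393 ; rap | 419

Partition songs by genre; compute MAX(duration) within each group.
  blues: ids {8, 16, 18} → MAX(duration)=376
  jazz: ids {1, 23} → MAX(duration)=219
  pop: ids {12, 14, 35} → MAX(duration)=393
  rap: ids {10, 13, 24, 37} → MAX(duration)=419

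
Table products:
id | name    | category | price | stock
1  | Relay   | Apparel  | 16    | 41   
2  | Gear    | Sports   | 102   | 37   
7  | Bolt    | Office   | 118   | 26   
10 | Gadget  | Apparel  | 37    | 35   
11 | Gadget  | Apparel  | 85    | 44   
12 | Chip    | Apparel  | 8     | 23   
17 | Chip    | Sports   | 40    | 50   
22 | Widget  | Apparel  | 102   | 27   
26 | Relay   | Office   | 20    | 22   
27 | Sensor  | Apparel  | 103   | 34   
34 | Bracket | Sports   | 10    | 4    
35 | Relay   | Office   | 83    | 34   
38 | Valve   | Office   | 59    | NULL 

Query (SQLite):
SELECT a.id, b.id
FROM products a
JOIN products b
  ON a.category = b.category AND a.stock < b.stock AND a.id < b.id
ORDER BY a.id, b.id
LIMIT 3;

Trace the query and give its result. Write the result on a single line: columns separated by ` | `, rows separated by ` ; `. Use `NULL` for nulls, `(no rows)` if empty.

1 | 11 ; 2 | 17 ; 7 | 35

Pairs (a,b) with same category, a.stock < b.stock, a.id < b.id.
category groups: Apparel:{1,10,11,12,22,27} Office:{7,26,35,38} Sports:{2,17,34}
Ordered by (a.id, b.id); first 3.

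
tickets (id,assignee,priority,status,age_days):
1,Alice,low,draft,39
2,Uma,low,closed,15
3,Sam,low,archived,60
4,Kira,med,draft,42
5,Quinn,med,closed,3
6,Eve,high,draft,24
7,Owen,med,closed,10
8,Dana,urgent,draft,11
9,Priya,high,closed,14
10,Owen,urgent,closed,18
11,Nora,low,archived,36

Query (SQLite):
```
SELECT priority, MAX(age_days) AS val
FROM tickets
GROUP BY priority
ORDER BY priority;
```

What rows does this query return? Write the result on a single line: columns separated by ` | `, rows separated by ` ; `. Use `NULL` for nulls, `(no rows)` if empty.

Partition tickets by priority; compute MAX(age_days) within each group.
  high: ids {6, 9} → MAX(age_days)=24
  low: ids {1, 2, 3, 11} → MAX(age_days)=60
  med: ids {4, 5, 7} → MAX(age_days)=42
  urgent: ids {8, 10} → MAX(age_days)=18

high | 24 ; low | 60 ; med | 42 ; urgent | 18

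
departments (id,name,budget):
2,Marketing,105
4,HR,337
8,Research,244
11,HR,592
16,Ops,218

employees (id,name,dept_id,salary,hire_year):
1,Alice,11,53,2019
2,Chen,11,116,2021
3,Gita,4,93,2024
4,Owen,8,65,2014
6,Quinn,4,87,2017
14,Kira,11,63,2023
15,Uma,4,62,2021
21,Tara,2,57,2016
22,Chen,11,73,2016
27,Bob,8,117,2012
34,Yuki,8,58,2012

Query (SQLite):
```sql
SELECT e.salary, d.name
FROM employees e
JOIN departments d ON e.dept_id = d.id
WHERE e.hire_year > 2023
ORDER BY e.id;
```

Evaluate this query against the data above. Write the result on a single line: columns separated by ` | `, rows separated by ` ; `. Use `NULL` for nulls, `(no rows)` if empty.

93 | HR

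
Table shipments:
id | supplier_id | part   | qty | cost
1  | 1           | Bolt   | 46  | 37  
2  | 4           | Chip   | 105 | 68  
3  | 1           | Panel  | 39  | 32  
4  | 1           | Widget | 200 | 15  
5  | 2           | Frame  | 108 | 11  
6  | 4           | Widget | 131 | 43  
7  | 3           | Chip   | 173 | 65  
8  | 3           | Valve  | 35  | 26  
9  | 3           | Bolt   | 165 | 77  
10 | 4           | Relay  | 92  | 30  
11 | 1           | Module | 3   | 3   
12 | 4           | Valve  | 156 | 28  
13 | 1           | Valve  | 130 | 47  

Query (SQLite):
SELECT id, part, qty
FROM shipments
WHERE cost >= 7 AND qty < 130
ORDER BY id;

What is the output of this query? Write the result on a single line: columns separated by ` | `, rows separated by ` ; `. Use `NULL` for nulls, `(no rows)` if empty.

cost >= 7: ids {1, 2, 3, 4, 5, 6, 7, 8, 9, 10, 12, 13}
qty < 130: ids {1, 2, 3, 5, 8, 10, 11}
Combine with AND.

1 | Bolt | 46 ; 2 | Chip | 105 ; 3 | Panel | 39 ; 5 | Frame | 108 ; 8 | Valve | 35 ; 10 | Relay | 92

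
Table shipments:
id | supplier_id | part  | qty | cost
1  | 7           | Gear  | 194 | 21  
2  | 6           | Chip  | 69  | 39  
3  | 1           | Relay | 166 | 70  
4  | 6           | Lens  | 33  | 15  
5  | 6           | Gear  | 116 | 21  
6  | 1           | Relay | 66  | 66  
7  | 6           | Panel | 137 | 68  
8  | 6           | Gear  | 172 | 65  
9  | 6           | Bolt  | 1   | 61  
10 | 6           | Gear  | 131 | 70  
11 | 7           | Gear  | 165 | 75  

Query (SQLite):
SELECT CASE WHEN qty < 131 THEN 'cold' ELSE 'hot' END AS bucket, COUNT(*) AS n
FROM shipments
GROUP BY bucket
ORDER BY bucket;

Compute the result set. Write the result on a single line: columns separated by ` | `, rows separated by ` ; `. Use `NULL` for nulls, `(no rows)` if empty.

cold | 5 ; hot | 6

Bucket rows by qty < 131 → 'cold' else 'hot'; count each bucket.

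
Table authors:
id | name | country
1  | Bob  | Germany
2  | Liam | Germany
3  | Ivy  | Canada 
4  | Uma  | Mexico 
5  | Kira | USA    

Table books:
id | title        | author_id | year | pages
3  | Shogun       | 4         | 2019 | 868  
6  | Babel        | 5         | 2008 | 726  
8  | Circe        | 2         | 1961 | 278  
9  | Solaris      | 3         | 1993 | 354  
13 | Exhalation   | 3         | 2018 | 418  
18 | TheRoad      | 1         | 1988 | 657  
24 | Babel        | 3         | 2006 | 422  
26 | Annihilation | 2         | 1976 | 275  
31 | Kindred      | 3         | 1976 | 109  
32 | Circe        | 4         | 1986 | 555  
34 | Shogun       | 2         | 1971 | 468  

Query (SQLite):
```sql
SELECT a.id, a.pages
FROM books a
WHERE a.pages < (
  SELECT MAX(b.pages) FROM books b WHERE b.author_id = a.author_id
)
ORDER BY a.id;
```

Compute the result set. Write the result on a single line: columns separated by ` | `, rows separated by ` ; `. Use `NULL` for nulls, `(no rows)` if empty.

8 | 278 ; 9 | 354 ; 13 | 418 ; 26 | 275 ; 31 | 109 ; 32 | 555

For each books row a, compute MAX(pages) over rows sharing a.author_id.
Keep row a if a.pages < that per-group MAX.
  author_id=1: MAX(pages) = 657
  author_id=2: MAX(pages) = 468
  author_id=3: MAX(pages) = 422
  author_id=4: MAX(pages) = 868
  author_id=5: MAX(pages) = 726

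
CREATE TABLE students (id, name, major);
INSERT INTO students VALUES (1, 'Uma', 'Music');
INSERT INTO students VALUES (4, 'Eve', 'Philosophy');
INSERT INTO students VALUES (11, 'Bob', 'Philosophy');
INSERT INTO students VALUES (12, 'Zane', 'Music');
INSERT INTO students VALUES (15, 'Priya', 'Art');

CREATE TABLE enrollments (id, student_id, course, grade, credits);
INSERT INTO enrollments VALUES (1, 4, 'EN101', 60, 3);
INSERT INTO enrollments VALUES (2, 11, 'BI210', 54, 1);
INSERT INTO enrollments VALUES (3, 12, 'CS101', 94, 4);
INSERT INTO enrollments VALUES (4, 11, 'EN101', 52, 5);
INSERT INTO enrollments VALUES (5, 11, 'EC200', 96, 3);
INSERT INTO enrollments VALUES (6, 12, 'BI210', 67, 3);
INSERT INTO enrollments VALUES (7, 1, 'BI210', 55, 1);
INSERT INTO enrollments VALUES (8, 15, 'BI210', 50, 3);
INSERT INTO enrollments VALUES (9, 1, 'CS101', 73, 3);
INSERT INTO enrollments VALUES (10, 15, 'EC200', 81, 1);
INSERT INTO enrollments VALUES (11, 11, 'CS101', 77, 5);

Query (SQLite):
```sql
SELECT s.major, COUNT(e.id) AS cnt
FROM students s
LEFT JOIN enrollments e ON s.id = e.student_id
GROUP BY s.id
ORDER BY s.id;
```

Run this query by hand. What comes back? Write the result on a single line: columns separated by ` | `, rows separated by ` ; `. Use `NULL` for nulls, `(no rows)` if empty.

LEFT JOIN keeps every students row; unmatched ones get NULL for enrollments columns.
Group by students.id and compute COUNT(e.id). COUNT(col) of an all-NULL group is 0.
  1: ids {7, 9} → COUNT(e.id)=2
  4: ids {1} → COUNT(e.id)=1
  11: ids {2, 4, 5, 11} → COUNT(e.id)=4
  12: ids {3, 6} → COUNT(e.id)=2
  15: ids {8, 10} → COUNT(e.id)=2

Music | 2 ; Philosophy | 1 ; Philosophy | 4 ; Music | 2 ; Art | 2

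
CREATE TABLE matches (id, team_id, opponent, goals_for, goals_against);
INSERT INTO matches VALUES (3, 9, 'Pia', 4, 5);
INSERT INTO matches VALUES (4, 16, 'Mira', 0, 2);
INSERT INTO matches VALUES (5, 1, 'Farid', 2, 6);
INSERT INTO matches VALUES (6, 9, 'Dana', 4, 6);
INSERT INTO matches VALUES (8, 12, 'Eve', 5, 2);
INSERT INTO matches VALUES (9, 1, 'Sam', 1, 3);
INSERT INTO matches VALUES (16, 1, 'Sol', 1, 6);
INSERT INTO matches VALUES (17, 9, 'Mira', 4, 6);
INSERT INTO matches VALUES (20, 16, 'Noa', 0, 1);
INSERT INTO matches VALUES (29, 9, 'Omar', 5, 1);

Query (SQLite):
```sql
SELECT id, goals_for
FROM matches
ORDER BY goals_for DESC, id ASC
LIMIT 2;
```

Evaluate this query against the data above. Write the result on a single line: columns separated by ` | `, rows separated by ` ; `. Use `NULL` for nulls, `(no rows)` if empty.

8 | 5 ; 29 | 5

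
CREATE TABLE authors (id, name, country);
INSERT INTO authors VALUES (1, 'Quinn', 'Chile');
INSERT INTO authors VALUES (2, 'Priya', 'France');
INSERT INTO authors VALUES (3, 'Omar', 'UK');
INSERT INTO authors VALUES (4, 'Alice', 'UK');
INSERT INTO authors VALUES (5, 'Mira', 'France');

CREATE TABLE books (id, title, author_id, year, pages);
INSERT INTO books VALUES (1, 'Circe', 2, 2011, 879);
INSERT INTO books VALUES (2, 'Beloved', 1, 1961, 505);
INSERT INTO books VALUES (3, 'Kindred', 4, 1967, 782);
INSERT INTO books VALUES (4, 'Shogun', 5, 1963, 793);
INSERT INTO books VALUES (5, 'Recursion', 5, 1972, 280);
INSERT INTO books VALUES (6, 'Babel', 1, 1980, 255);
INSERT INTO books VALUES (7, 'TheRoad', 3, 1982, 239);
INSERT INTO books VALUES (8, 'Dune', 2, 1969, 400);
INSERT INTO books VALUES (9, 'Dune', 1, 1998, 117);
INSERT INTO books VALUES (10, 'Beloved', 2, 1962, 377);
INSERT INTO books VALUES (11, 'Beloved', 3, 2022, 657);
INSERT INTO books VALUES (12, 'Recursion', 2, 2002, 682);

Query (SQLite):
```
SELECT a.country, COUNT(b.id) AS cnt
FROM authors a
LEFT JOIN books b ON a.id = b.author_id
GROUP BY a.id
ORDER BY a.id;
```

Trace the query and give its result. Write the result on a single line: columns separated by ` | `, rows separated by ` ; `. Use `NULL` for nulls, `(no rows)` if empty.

LEFT JOIN keeps every authors row; unmatched ones get NULL for books columns.
Group by authors.id and compute COUNT(b.id). COUNT(col) of an all-NULL group is 0.
  1: ids {2, 6, 9} → COUNT(b.id)=3
  2: ids {1, 8, 10, 12} → COUNT(b.id)=4
  3: ids {7, 11} → COUNT(b.id)=2
  4: ids {3} → COUNT(b.id)=1
  5: ids {4, 5} → COUNT(b.id)=2

Chile | 3 ; France | 4 ; UK | 2 ; UK | 1 ; France | 2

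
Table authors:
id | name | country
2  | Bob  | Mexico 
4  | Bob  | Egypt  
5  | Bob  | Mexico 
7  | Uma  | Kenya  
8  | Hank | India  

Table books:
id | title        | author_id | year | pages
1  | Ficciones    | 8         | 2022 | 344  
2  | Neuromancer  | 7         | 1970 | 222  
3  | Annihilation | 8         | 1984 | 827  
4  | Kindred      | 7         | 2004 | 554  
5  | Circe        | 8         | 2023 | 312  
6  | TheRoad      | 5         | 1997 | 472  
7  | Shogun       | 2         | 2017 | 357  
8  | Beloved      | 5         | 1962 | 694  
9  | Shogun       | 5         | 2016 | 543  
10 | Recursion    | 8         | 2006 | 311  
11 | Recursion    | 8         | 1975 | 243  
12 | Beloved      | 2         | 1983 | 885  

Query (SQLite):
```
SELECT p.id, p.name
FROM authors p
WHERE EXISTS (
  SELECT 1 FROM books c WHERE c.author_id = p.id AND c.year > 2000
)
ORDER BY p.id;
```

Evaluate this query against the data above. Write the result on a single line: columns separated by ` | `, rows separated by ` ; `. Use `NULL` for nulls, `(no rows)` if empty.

For each authors row, check whether any books with matching author_id has year > 2000.
Keep rows where that is true.

2 | Bob ; 5 | Bob ; 7 | Uma ; 8 | Hank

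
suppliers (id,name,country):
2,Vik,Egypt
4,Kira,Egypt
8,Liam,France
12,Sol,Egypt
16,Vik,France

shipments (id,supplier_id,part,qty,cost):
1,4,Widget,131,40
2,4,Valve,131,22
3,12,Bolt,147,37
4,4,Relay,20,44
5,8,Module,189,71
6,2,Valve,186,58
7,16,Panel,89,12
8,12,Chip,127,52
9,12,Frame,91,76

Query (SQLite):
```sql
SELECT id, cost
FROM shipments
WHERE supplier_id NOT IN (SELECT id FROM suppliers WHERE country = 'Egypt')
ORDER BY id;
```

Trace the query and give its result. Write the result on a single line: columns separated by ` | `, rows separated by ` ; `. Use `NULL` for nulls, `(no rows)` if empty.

Inner query: suppliers.id where country = 'Egypt'.
Outer: keep shipments rows whose supplier_id is not in that set.
Inner query → {2, 4, 12}

5 | 71 ; 7 | 12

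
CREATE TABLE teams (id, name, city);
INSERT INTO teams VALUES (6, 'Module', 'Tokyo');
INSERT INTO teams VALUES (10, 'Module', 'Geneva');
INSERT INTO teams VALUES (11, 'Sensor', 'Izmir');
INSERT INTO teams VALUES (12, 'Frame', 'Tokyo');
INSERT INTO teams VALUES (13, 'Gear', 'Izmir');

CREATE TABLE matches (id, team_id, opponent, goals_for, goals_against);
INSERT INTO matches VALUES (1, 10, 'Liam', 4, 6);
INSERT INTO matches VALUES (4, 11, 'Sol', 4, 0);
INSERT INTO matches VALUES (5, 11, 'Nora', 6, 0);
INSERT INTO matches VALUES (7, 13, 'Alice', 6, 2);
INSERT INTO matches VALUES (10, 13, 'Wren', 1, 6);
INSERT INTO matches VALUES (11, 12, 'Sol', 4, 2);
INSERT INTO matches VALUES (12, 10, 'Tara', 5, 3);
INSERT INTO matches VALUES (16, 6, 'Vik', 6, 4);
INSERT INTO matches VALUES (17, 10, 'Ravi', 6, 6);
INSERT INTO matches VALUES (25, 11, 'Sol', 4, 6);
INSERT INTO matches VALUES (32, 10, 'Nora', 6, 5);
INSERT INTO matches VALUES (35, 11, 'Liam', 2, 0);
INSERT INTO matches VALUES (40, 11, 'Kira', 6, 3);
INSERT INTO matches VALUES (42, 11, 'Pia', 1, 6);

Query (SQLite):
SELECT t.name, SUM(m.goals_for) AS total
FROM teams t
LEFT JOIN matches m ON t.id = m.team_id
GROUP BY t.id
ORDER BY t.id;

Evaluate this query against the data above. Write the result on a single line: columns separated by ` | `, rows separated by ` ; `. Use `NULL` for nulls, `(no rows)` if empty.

Module | 6 ; Module | 21 ; Sensor | 23 ; Frame | 4 ; Gear | 7

LEFT JOIN keeps every teams row; unmatched ones get NULL for matches columns.
Group by teams.id and compute SUM(m.goals_for). SUM over an all-NULL group is NULL.
  6: ids {16} → SUM(m.goals_for)=6
  10: ids {1, 12, 17, 32} → SUM(m.goals_for)=21
  11: ids {4, 5, 25, 35, 40, 42} → SUM(m.goals_for)=23
  12: ids {11} → SUM(m.goals_for)=4
  13: ids {7, 10} → SUM(m.goals_for)=7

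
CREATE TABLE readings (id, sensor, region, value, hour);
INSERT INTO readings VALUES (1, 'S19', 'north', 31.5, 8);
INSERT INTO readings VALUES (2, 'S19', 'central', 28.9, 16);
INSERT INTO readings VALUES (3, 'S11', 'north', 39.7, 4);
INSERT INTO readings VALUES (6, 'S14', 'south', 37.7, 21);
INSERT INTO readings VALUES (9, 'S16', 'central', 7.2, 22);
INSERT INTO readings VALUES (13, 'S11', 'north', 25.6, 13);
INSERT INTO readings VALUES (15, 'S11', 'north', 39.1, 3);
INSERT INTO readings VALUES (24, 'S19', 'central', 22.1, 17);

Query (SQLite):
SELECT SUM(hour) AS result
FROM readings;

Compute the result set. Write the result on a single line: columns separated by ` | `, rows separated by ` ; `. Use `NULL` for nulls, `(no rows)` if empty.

All hour values: [8, 16, 4, 21, 22, 13, 3, 17].
SUM of non-NULL values = 104.

104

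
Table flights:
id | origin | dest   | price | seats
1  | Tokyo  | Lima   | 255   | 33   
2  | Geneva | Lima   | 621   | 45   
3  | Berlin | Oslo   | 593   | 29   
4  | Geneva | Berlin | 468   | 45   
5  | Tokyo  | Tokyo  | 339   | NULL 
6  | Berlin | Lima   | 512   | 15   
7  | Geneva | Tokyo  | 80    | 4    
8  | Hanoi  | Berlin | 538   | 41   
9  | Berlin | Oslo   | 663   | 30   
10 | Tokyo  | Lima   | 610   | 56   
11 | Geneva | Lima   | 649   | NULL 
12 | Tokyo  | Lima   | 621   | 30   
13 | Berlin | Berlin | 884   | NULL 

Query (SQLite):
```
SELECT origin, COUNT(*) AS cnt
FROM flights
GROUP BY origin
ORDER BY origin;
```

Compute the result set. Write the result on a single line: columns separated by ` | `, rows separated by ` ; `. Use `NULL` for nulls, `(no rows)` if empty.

Partition flights by origin; compute COUNT(*) within each group.
  Berlin: ids {3, 6, 9, 13} → COUNT(*)=4
  Geneva: ids {2, 4, 7, 11} → COUNT(*)=4
  Hanoi: ids {8} → COUNT(*)=1
  Tokyo: ids {1, 5, 10, 12} → COUNT(*)=4

Berlin | 4 ; Geneva | 4 ; Hanoi | 1 ; Tokyo | 4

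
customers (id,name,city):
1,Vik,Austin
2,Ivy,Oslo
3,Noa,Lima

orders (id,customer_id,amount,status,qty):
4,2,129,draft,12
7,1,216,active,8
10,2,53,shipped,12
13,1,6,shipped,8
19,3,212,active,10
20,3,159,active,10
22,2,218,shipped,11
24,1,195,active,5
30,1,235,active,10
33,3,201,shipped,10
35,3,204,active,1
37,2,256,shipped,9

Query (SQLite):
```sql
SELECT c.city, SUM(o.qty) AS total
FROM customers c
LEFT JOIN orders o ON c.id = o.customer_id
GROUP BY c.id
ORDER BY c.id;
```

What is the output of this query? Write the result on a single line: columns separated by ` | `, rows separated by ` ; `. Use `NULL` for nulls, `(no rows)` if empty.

LEFT JOIN keeps every customers row; unmatched ones get NULL for orders columns.
Group by customers.id and compute SUM(o.qty). SUM over an all-NULL group is NULL.
  1: ids {7, 13, 24, 30} → SUM(o.qty)=31
  2: ids {4, 10, 22, 37} → SUM(o.qty)=44
  3: ids {19, 20, 33, 35} → SUM(o.qty)=31

Austin | 31 ; Oslo | 44 ; Lima | 31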